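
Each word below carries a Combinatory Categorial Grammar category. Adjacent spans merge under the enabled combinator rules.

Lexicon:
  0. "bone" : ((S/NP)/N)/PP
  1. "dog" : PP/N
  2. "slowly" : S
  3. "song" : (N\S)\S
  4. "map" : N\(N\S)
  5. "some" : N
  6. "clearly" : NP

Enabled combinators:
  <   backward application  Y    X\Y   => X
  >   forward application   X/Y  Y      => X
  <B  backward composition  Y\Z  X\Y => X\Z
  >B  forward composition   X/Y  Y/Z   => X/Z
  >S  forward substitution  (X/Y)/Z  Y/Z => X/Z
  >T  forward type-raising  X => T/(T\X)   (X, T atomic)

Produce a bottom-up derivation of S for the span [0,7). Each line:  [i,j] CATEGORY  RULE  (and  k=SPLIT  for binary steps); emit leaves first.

[0,1] ((S/NP)/N)/PP  lex  "bone"
[1,2] PP/N  lex  "dog"
[2,3] S  lex  "slowly"
[3,4] (N\S)\S  lex  "song"
[2,4] N\S  <  k=3
[4,5] N\(N\S)  lex  "map"
[2,5] N  <  k=4
[1,5] PP  >  k=2
[0,5] (S/NP)/N  >  k=1
[5,6] N  lex  "some"
[0,6] S/NP  >  k=5
[6,7] NP  lex  "clearly"
[0,7] S  >  k=6

[0,7] S   >
  [0,6] S/NP   >
    [0,5] (S/NP)/N   >
      [0,1] "bone" : ((S/NP)/N)/PP
      [1,5] PP   >
        [1,2] "dog" : PP/N
        [2,5] N   <
          [2,4] N\S   <
            [2,3] "slowly" : S
            [3,4] "song" : (N\S)\S
          [4,5] "map" : N\(N\S)
    [5,6] "some" : N
  [6,7] "clearly" : NP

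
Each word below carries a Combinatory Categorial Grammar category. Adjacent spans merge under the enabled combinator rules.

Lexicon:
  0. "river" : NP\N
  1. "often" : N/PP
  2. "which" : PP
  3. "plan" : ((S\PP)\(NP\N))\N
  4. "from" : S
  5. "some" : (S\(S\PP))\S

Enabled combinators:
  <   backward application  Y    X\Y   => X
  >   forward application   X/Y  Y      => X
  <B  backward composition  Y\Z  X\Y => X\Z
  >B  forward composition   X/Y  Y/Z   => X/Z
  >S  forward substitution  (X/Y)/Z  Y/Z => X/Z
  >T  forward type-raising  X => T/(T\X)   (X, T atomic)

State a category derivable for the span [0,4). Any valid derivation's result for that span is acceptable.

[0,6] S   <
  [0,4] S\PP   <
    [0,1] "river" : NP\N
    [1,4] (S\PP)\(NP\N)   <
      [1,3] N   >
        [1,2] "often" : N/PP
        [2,3] "which" : PP
      [3,4] "plan" : ((S\PP)\(NP\N))\N
  [4,6] S\(S\PP)   <
    [4,5] "from" : S
    [5,6] "some" : (S\(S\PP))\S

S\PP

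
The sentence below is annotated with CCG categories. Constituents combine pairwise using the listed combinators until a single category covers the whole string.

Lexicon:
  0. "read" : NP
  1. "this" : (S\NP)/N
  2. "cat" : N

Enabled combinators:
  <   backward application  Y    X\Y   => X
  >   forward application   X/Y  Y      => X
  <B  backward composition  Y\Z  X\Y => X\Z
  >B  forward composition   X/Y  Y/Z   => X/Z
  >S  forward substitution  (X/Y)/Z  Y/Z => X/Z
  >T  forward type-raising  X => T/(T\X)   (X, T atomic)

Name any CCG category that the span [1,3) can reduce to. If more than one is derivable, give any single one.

[0,3] S   >
  [0,1] S/(S\NP)   >T
    [0,1] "read" : NP
  [1,3] S\NP   >
    [1,2] "this" : (S\NP)/N
    [2,3] "cat" : N

S\NP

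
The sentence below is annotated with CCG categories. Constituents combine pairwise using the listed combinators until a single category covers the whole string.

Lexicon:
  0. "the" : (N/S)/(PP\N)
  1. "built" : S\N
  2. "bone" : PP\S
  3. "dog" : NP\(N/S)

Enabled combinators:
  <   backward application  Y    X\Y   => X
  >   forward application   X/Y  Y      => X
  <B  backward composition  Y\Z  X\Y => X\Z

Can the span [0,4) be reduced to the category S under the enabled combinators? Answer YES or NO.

NO

(N/S)/(PP\N) S\N PP\S NP\(N/S)
CKY chart[0,4] = {NP}; S ∉ chart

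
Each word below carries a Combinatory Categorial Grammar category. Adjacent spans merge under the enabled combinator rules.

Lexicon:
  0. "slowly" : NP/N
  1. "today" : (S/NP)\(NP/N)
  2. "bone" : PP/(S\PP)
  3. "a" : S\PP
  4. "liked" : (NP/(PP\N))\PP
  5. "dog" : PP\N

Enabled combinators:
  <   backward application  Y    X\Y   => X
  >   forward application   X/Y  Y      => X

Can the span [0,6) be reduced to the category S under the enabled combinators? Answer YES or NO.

YES

[0,6] S   >
  [0,2] S/NP   <
    [0,1] "slowly" : NP/N
    [1,2] "today" : (S/NP)\(NP/N)
  [2,6] NP   >
    [2,5] NP/(PP\N)   <
      [2,4] PP   >
        [2,3] "bone" : PP/(S\PP)
        [3,4] "a" : S\PP
      [4,5] "liked" : (NP/(PP\N))\PP
    [5,6] "dog" : PP\N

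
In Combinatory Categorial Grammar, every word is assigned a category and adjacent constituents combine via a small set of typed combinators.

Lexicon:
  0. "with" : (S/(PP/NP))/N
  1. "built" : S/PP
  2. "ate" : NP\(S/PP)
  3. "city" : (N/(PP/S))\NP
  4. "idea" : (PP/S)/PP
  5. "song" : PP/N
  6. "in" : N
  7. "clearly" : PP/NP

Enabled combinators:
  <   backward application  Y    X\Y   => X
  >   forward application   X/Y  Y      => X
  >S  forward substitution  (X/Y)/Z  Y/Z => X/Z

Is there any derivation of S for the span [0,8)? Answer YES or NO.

YES

[0,8] S   >
  [0,7] S/(PP/NP)   >
    [0,1] "with" : (S/(PP/NP))/N
    [1,7] N   >
      [1,4] N/(PP/S)   <
        [1,3] NP   <
          [1,2] "built" : S/PP
          [2,3] "ate" : NP\(S/PP)
        [3,4] "city" : (N/(PP/S))\NP
      [4,7] PP/S   >
        [4,5] "idea" : (PP/S)/PP
        [5,7] PP   >
          [5,6] "song" : PP/N
          [6,7] "in" : N
  [7,8] "clearly" : PP/NP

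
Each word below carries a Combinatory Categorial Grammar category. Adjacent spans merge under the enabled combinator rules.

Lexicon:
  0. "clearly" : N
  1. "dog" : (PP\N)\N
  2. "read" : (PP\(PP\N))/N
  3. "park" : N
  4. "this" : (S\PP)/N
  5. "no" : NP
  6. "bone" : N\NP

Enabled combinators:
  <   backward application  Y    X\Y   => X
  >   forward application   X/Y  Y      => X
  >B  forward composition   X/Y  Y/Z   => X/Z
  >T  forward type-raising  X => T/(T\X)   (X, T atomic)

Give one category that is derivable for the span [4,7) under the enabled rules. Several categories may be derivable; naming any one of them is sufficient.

S\PP

[0,7] S   <
  [0,4] PP   <
    [0,2] PP\N   <
      [0,1] "clearly" : N
      [1,2] "dog" : (PP\N)\N
    [2,4] PP\(PP\N)   >
      [2,3] "read" : (PP\(PP\N))/N
      [3,4] "park" : N
  [4,7] S\PP   >
    [4,5] "this" : (S\PP)/N
    [5,7] N   >
      [5,6] N/(N\NP)   >T
        [5,6] "no" : NP
      [6,7] "bone" : N\NP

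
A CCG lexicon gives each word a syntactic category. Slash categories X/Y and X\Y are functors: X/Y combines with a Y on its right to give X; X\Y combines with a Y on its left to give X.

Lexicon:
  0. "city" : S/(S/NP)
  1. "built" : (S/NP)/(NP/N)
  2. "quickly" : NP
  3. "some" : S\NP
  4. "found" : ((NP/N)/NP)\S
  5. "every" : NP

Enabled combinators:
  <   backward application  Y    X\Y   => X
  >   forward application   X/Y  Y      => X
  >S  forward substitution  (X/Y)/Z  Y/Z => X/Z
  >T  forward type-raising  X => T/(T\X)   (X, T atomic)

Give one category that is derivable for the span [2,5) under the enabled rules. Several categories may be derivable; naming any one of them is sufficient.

(NP/N)/NP

[0,6] S   >
  [0,1] "city" : S/(S/NP)
  [1,6] S/NP   >
    [1,2] "built" : (S/NP)/(NP/N)
    [2,6] NP/N   >
      [2,5] (NP/N)/NP   <
        [2,4] S   <
          [2,3] "quickly" : NP
          [3,4] "some" : S\NP
        [4,5] "found" : ((NP/N)/NP)\S
      [5,6] "every" : NP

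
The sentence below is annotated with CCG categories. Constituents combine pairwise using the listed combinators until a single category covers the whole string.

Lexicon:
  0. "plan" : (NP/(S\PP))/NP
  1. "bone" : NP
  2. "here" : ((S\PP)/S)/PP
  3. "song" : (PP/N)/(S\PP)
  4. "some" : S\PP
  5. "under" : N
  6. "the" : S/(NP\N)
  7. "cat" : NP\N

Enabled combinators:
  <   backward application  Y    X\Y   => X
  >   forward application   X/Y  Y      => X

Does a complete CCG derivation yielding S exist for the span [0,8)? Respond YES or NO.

NO

(NP/(S\PP))/NP NP ((S\PP)/S)/PP (PP/N)/(S\PP) S\PP N S/(NP\N) NP\N
CKY chart[0,8] = {NP}; S ∉ chart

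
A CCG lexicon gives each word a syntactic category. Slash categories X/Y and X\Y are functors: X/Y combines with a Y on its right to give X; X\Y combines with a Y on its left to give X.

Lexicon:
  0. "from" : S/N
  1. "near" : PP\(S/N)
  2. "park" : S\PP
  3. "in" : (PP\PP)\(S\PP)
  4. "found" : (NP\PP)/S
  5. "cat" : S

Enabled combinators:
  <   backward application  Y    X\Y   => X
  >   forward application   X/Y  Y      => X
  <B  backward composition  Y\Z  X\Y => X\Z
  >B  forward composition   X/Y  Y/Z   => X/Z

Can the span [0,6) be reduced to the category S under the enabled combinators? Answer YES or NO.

S/N PP\(S/N) S\PP (PP\PP)\(S\PP) (NP\PP)/S S
CKY chart[0,6] = {NP}; S ∉ chart

NO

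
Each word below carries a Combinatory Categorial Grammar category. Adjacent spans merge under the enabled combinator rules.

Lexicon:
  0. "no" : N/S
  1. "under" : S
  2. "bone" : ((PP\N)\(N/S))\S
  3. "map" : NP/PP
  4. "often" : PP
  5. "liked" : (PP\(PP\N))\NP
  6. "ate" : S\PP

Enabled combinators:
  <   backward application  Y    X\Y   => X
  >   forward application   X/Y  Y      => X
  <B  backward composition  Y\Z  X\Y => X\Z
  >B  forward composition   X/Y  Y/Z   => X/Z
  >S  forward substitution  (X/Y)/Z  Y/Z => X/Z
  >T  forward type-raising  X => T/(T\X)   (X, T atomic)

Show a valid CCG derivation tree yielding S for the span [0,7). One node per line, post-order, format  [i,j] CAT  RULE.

[0,1] N/S  lex  "no"
[1,2] S  lex  "under"
[2,3] ((PP\N)\(N/S))\S  lex  "bone"
[1,3] (PP\N)\(N/S)  <  k=2
[0,3] PP\N  <  k=1
[3,4] NP/PP  lex  "map"
[4,5] PP  lex  "often"
[3,5] NP  >  k=4
[5,6] (PP\(PP\N))\NP  lex  "liked"
[3,6] PP\(PP\N)  <  k=5
[0,6] PP  <  k=3
[6,7] S\PP  lex  "ate"
[0,7] S  <  k=6

[0,7] S   <
  [0,6] PP   <
    [0,3] PP\N   <
      [0,1] "no" : N/S
      [1,3] (PP\N)\(N/S)   <
        [1,2] "under" : S
        [2,3] "bone" : ((PP\N)\(N/S))\S
    [3,6] PP\(PP\N)   <
      [3,5] NP   >
        [3,4] "map" : NP/PP
        [4,5] "often" : PP
      [5,6] "liked" : (PP\(PP\N))\NP
  [6,7] "ate" : S\PP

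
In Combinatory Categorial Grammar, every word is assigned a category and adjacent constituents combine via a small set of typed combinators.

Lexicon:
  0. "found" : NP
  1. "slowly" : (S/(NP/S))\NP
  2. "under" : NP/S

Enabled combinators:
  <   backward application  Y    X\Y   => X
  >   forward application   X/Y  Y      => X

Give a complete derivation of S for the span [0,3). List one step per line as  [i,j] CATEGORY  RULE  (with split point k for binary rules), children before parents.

[0,3] S   >
  [0,2] S/(NP/S)   <
    [0,1] "found" : NP
    [1,2] "slowly" : (S/(NP/S))\NP
  [2,3] "under" : NP/S

[0,1] NP  lex  "found"
[1,2] (S/(NP/S))\NP  lex  "slowly"
[0,2] S/(NP/S)  <  k=1
[2,3] NP/S  lex  "under"
[0,3] S  >  k=2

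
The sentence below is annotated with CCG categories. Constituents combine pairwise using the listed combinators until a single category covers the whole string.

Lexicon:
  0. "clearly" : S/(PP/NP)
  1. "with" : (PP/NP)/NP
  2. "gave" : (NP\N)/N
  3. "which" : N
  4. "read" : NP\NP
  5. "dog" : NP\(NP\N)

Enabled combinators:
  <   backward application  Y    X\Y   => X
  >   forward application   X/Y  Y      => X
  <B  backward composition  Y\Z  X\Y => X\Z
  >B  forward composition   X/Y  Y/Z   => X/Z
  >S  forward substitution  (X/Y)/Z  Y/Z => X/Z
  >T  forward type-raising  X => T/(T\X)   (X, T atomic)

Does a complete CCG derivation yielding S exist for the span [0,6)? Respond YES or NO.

YES

[0,6] S   >
  [0,2] S/NP   >B
    [0,1] "clearly" : S/(PP/NP)
    [1,2] "with" : (PP/NP)/NP
  [2,6] NP   <
    [2,5] NP\N   <B
      [2,4] NP\N   >
        [2,3] "gave" : (NP\N)/N
        [3,4] "which" : N
      [4,5] "read" : NP\NP
    [5,6] "dog" : NP\(NP\N)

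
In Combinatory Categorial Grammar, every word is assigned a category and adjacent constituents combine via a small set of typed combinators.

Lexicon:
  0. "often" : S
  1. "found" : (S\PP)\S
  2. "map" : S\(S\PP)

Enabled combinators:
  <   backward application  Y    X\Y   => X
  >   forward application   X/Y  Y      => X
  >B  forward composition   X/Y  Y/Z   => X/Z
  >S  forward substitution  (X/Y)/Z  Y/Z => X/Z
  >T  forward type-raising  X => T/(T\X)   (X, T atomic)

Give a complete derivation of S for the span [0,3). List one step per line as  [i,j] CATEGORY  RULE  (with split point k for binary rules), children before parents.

[0,3] S   <
  [0,2] S\PP   <
    [0,1] "often" : S
    [1,2] "found" : (S\PP)\S
  [2,3] "map" : S\(S\PP)

[0,1] S  lex  "often"
[1,2] (S\PP)\S  lex  "found"
[0,2] S\PP  <  k=1
[2,3] S\(S\PP)  lex  "map"
[0,3] S  <  k=2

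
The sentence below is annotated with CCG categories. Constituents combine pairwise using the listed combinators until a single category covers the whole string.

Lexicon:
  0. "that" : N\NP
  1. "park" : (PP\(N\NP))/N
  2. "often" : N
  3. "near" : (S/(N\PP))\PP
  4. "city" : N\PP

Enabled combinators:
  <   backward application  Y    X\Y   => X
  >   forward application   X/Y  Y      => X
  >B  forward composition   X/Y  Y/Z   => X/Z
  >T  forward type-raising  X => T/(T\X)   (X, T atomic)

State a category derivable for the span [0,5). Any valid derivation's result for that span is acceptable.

[0,5] S   >
  [0,4] S/(N\PP)   <
    [0,3] PP   <
      [0,1] "that" : N\NP
      [1,3] PP\(N\NP)   >
        [1,2] "park" : (PP\(N\NP))/N
        [2,3] "often" : N
    [3,4] "near" : (S/(N\PP))\PP
  [4,5] "city" : N\PP

S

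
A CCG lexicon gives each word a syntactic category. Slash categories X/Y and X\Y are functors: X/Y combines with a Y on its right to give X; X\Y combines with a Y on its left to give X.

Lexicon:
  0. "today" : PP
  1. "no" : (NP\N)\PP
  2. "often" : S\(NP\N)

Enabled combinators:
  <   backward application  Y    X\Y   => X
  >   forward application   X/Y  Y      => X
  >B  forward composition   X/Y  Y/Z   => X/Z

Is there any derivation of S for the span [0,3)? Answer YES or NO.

YES

[0,3] S   <
  [0,2] NP\N   <
    [0,1] "today" : PP
    [1,2] "no" : (NP\N)\PP
  [2,3] "often" : S\(NP\N)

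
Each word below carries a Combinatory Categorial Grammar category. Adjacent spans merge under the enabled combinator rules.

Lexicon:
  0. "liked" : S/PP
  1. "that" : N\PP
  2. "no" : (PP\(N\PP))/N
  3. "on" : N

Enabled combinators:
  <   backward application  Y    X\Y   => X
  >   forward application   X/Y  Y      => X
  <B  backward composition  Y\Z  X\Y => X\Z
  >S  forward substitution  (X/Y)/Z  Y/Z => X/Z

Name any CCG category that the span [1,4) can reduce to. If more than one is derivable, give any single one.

PP

[0,4] S   >
  [0,1] "liked" : S/PP
  [1,4] PP   <
    [1,2] "that" : N\PP
    [2,4] PP\(N\PP)   >
      [2,3] "no" : (PP\(N\PP))/N
      [3,4] "on" : N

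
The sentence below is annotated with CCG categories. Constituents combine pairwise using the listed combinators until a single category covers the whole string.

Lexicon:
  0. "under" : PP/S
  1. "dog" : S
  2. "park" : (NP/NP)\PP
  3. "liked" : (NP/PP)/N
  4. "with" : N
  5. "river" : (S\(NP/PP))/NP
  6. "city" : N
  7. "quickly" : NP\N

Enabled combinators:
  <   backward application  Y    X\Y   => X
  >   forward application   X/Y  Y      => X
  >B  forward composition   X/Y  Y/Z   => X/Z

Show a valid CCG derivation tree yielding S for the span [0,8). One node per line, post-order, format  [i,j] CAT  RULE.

[0,8] S   <
  [0,5] NP/PP   >B
    [0,3] NP/NP   <
      [0,2] PP   >
        [0,1] "under" : PP/S
        [1,2] "dog" : S
      [2,3] "park" : (NP/NP)\PP
    [3,5] NP/PP   >
      [3,4] "liked" : (NP/PP)/N
      [4,5] "with" : N
  [5,8] S\(NP/PP)   >
    [5,6] "river" : (S\(NP/PP))/NP
    [6,8] NP   <
      [6,7] "city" : N
      [7,8] "quickly" : NP\N

[0,1] PP/S  lex  "under"
[1,2] S  lex  "dog"
[0,2] PP  >  k=1
[2,3] (NP/NP)\PP  lex  "park"
[0,3] NP/NP  <  k=2
[3,4] (NP/PP)/N  lex  "liked"
[4,5] N  lex  "with"
[3,5] NP/PP  >  k=4
[0,5] NP/PP  >B  k=3
[5,6] (S\(NP/PP))/NP  lex  "river"
[6,7] N  lex  "city"
[7,8] NP\N  lex  "quickly"
[6,8] NP  <  k=7
[5,8] S\(NP/PP)  >  k=6
[0,8] S  <  k=5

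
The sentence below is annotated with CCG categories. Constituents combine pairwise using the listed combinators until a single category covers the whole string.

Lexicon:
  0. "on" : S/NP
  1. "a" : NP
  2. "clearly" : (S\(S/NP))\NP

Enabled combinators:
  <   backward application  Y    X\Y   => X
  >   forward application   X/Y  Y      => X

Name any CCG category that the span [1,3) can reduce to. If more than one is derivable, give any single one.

[0,3] S   <
  [0,1] "on" : S/NP
  [1,3] S\(S/NP)   <
    [1,2] "a" : NP
    [2,3] "clearly" : (S\(S/NP))\NP

S\(S/NP)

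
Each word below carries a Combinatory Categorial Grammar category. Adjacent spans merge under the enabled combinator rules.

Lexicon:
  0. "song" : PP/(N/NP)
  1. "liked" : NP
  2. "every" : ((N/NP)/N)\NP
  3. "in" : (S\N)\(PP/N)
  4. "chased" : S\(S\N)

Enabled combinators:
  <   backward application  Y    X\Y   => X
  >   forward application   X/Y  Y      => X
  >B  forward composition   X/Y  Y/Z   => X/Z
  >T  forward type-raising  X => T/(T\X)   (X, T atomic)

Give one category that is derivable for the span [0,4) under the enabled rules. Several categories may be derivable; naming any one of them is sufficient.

[0,5] S   <
  [0,4] S\N   <
    [0,3] PP/N   >B
      [0,1] "song" : PP/(N/NP)
      [1,3] (N/NP)/N   <
        [1,2] "liked" : NP
        [2,3] "every" : ((N/NP)/N)\NP
    [3,4] "in" : (S\N)\(PP/N)
  [4,5] "chased" : S\(S\N)

S\N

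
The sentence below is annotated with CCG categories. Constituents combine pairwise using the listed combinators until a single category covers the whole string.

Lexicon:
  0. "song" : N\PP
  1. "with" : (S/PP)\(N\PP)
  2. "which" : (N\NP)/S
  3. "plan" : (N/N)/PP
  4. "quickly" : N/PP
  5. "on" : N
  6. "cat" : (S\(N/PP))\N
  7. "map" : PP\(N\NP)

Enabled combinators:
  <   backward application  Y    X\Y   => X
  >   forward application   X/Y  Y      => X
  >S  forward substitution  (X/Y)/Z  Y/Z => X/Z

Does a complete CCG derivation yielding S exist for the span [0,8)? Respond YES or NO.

YES

[0,8] S   >
  [0,2] S/PP   <
    [0,1] "song" : N\PP
    [1,2] "with" : (S/PP)\(N\PP)
  [2,8] PP   <
    [2,7] N\NP   >
      [2,3] "which" : (N\NP)/S
      [3,7] S   <
        [3,5] N/PP   >S
          [3,4] "plan" : (N/N)/PP
          [4,5] "quickly" : N/PP
        [5,7] S\(N/PP)   <
          [5,6] "on" : N
          [6,7] "cat" : (S\(N/PP))\N
    [7,8] "map" : PP\(N\NP)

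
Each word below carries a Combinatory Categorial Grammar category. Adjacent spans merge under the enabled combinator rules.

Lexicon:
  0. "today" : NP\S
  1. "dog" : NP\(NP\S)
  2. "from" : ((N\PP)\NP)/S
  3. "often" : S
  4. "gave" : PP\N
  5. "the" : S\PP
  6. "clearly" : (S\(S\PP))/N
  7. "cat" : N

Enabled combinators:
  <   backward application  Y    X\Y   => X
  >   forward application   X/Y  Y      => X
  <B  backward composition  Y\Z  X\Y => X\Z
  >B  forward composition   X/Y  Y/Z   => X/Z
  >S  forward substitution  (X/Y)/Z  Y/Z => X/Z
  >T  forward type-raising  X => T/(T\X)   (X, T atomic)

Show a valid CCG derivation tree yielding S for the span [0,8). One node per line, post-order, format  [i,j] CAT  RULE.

[0,1] NP\S  lex  "today"
[1,2] NP\(NP\S)  lex  "dog"
[0,2] NP  <  k=1
[2,3] ((N\PP)\NP)/S  lex  "from"
[3,4] S  lex  "often"
[2,4] (N\PP)\NP  >  k=3
[0,4] N\PP  <  k=2
[4,5] PP\N  lex  "gave"
[5,6] S\PP  lex  "the"
[4,6] S\N  <B  k=5
[0,6] S\PP  <B  k=4
[6,7] (S\(S\PP))/N  lex  "clearly"
[7,8] N  lex  "cat"
[6,8] S\(S\PP)  >  k=7
[0,8] S  <  k=6

[0,8] S   <
  [0,6] S\PP   <B
    [0,4] N\PP   <
      [0,2] NP   <
        [0,1] "today" : NP\S
        [1,2] "dog" : NP\(NP\S)
      [2,4] (N\PP)\NP   >
        [2,3] "from" : ((N\PP)\NP)/S
        [3,4] "often" : S
    [4,6] S\N   <B
      [4,5] "gave" : PP\N
      [5,6] "the" : S\PP
  [6,8] S\(S\PP)   >
    [6,7] "clearly" : (S\(S\PP))/N
    [7,8] "cat" : N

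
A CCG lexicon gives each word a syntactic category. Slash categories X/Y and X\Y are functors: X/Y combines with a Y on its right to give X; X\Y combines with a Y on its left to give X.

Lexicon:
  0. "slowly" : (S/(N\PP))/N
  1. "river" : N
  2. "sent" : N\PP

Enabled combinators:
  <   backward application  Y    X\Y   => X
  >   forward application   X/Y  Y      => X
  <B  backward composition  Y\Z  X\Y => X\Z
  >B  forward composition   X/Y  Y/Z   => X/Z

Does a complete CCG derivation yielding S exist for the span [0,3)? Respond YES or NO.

YES

[0,3] S   >
  [0,2] S/(N\PP)   >
    [0,1] "slowly" : (S/(N\PP))/N
    [1,2] "river" : N
  [2,3] "sent" : N\PP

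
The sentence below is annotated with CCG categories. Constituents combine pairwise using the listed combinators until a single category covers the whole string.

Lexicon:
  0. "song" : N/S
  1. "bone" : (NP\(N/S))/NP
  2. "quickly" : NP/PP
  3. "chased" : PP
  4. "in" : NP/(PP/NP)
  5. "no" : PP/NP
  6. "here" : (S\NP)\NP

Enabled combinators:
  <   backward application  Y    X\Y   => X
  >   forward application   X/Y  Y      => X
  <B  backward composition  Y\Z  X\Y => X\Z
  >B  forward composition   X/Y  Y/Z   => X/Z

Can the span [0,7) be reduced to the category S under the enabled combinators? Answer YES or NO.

[0,7] S   <
  [0,4] NP   <
    [0,1] "song" : N/S
    [1,4] NP\(N/S)   >
      [1,2] "bone" : (NP\(N/S))/NP
      [2,4] NP   >
        [2,3] "quickly" : NP/PP
        [3,4] "chased" : PP
  [4,7] S\NP   <
    [4,6] NP   >
      [4,5] "in" : NP/(PP/NP)
      [5,6] "no" : PP/NP
    [6,7] "here" : (S\NP)\NP

YES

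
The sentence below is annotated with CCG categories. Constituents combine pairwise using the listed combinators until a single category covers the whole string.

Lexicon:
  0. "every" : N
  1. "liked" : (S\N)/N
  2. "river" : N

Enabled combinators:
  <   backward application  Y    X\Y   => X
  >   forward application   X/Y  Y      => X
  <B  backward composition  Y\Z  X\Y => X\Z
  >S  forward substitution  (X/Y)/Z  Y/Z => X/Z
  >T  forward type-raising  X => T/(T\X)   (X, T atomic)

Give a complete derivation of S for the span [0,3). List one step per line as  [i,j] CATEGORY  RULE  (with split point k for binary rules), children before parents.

[0,3] S   <
  [0,1] "every" : N
  [1,3] S\N   >
    [1,2] "liked" : (S\N)/N
    [2,3] "river" : N

[0,1] N  lex  "every"
[1,2] (S\N)/N  lex  "liked"
[2,3] N  lex  "river"
[1,3] S\N  >  k=2
[0,3] S  <  k=1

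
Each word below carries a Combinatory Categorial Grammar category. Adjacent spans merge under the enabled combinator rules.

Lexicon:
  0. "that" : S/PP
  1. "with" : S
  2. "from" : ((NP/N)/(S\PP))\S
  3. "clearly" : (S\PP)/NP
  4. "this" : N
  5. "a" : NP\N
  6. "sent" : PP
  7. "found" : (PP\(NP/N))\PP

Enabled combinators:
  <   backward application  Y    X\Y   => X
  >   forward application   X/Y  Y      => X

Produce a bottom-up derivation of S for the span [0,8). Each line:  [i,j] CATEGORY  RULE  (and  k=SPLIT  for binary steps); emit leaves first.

[0,1] S/PP  lex  "that"
[1,2] S  lex  "with"
[2,3] ((NP/N)/(S\PP))\S  lex  "from"
[1,3] (NP/N)/(S\PP)  <  k=2
[3,4] (S\PP)/NP  lex  "clearly"
[4,5] N  lex  "this"
[5,6] NP\N  lex  "a"
[4,6] NP  <  k=5
[3,6] S\PP  >  k=4
[1,6] NP/N  >  k=3
[6,7] PP  lex  "sent"
[7,8] (PP\(NP/N))\PP  lex  "found"
[6,8] PP\(NP/N)  <  k=7
[1,8] PP  <  k=6
[0,8] S  >  k=1

[0,8] S   >
  [0,1] "that" : S/PP
  [1,8] PP   <
    [1,6] NP/N   >
      [1,3] (NP/N)/(S\PP)   <
        [1,2] "with" : S
        [2,3] "from" : ((NP/N)/(S\PP))\S
      [3,6] S\PP   >
        [3,4] "clearly" : (S\PP)/NP
        [4,6] NP   <
          [4,5] "this" : N
          [5,6] "a" : NP\N
    [6,8] PP\(NP/N)   <
      [6,7] "sent" : PP
      [7,8] "found" : (PP\(NP/N))\PP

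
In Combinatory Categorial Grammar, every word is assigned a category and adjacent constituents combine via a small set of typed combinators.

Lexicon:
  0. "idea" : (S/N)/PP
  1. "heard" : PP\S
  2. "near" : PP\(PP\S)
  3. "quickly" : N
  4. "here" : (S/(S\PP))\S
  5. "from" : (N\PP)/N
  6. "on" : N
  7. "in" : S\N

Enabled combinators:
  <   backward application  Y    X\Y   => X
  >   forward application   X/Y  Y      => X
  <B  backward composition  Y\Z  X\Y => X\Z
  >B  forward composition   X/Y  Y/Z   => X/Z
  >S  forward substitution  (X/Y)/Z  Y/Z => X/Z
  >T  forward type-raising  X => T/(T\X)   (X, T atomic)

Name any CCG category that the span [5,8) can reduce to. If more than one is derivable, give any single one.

[0,8] S   >
  [0,5] S/(S\PP)   <
    [0,4] S   >
      [0,3] S/N   >
        [0,1] "idea" : (S/N)/PP
        [1,3] PP   <
          [1,2] "heard" : PP\S
          [2,3] "near" : PP\(PP\S)
      [3,4] "quickly" : N
    [4,5] "here" : (S/(S\PP))\S
  [5,8] S\PP   <B
    [5,7] N\PP   >
      [5,6] "from" : (N\PP)/N
      [6,7] "on" : N
    [7,8] "in" : S\N

S\PP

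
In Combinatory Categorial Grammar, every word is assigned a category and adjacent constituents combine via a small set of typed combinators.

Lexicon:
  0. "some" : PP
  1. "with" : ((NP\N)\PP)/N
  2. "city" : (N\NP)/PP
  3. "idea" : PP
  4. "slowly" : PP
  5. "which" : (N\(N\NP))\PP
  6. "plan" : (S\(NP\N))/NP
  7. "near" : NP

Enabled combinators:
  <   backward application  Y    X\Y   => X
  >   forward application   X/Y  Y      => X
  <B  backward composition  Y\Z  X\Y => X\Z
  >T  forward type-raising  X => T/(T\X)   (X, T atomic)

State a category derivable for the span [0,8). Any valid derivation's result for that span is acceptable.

S

[0,8] S   <
  [0,1] "some" : PP
  [1,8] S\PP   <B
    [1,6] (NP\N)\PP   >
      [1,2] "with" : ((NP\N)\PP)/N
      [2,6] N   <
        [2,4] N\NP   >
          [2,3] "city" : (N\NP)/PP
          [3,4] "idea" : PP
        [4,6] N\(N\NP)   <
          [4,5] "slowly" : PP
          [5,6] "which" : (N\(N\NP))\PP
    [6,8] S\(NP\N)   >
      [6,7] "plan" : (S\(NP\N))/NP
      [7,8] "near" : NP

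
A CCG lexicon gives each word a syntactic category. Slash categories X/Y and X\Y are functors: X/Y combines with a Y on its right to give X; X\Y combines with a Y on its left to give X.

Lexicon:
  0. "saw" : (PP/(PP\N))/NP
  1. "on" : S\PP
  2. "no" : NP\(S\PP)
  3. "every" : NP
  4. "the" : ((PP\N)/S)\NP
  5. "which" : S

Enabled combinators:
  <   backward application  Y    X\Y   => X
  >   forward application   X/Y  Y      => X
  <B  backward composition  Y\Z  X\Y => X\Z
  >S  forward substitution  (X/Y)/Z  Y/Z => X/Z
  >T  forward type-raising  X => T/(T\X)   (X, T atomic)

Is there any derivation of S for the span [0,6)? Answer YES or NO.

(PP/(PP\N))/NP S\PP NP\(S\PP) NP ((PP\N)/S)\NP S
CKY chart[0,6] = {N/(N\PP), NP/(NP\PP), PP, PP/(PP\PP), S/(S\PP)}; S ∉ chart

NO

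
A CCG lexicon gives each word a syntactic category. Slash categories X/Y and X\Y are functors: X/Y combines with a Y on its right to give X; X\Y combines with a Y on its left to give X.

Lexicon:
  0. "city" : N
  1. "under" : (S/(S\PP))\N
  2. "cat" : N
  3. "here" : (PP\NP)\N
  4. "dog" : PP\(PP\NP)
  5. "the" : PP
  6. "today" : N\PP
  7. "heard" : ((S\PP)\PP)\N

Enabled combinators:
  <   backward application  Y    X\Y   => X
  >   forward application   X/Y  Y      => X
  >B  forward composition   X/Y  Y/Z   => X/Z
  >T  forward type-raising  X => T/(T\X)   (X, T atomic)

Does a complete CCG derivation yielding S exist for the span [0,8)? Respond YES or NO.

[0,8] S   >
  [0,2] S/(S\PP)   <
    [0,1] "city" : N
    [1,2] "under" : (S/(S\PP))\N
  [2,8] S\PP   <
    [2,5] PP   <
      [2,4] PP\NP   <
        [2,3] "cat" : N
        [3,4] "here" : (PP\NP)\N
      [4,5] "dog" : PP\(PP\NP)
    [5,8] (S\PP)\PP   <
      [5,7] N   <
        [5,6] "the" : PP
        [6,7] "today" : N\PP
      [7,8] "heard" : ((S\PP)\PP)\N

YES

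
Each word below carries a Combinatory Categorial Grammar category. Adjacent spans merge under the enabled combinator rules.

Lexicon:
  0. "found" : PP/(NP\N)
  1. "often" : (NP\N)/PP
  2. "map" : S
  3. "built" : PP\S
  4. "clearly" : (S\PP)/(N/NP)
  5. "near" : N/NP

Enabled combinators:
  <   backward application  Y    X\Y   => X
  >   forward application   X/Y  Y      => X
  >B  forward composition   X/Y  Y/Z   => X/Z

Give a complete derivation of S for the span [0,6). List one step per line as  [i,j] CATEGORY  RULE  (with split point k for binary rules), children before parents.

[0,1] PP/(NP\N)  lex  "found"
[1,2] (NP\N)/PP  lex  "often"
[2,3] S  lex  "map"
[3,4] PP\S  lex  "built"
[2,4] PP  <  k=3
[1,4] NP\N  >  k=2
[0,4] PP  >  k=1
[4,5] (S\PP)/(N/NP)  lex  "clearly"
[5,6] N/NP  lex  "near"
[4,6] S\PP  >  k=5
[0,6] S  <  k=4

[0,6] S   <
  [0,4] PP   >
    [0,1] "found" : PP/(NP\N)
    [1,4] NP\N   >
      [1,2] "often" : (NP\N)/PP
      [2,4] PP   <
        [2,3] "map" : S
        [3,4] "built" : PP\S
  [4,6] S\PP   >
    [4,5] "clearly" : (S\PP)/(N/NP)
    [5,6] "near" : N/NP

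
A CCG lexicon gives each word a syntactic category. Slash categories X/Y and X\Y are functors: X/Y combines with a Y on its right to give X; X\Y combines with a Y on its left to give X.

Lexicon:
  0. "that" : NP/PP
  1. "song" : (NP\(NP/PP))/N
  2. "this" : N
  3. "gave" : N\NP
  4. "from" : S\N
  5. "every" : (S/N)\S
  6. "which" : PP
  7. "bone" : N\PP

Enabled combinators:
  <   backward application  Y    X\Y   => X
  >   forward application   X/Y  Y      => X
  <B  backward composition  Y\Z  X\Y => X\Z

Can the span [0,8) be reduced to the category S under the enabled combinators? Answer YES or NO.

YES

[0,8] S   >
  [0,6] S/N   <
    [0,5] S   <
      [0,3] NP   <
        [0,1] "that" : NP/PP
        [1,3] NP\(NP/PP)   >
          [1,2] "song" : (NP\(NP/PP))/N
          [2,3] "this" : N
      [3,5] S\NP   <B
        [3,4] "gave" : N\NP
        [4,5] "from" : S\N
    [5,6] "every" : (S/N)\S
  [6,8] N   <
    [6,7] "which" : PP
    [7,8] "bone" : N\PP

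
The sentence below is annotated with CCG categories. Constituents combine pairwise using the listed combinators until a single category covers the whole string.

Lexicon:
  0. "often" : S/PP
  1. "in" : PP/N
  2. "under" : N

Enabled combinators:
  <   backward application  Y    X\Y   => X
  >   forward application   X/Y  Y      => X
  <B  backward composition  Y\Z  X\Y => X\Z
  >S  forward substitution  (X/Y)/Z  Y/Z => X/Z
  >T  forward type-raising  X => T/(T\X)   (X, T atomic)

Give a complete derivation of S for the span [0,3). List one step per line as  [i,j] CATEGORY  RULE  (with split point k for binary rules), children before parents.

[0,1] S/PP  lex  "often"
[1,2] PP/N  lex  "in"
[2,3] N  lex  "under"
[1,3] PP  >  k=2
[0,3] S  >  k=1

[0,3] S   >
  [0,1] "often" : S/PP
  [1,3] PP   >
    [1,2] "in" : PP/N
    [2,3] "under" : N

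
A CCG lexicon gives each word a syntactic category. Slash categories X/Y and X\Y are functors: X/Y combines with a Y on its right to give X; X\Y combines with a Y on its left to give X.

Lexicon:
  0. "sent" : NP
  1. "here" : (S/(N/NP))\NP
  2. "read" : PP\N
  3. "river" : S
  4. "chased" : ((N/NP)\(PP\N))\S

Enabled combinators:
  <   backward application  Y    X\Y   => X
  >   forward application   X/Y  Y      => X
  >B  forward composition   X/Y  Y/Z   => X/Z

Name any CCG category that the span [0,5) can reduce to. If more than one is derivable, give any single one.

[0,5] S   >
  [0,2] S/(N/NP)   <
    [0,1] "sent" : NP
    [1,2] "here" : (S/(N/NP))\NP
  [2,5] N/NP   <
    [2,3] "read" : PP\N
    [3,5] (N/NP)\(PP\N)   <
      [3,4] "river" : S
      [4,5] "chased" : ((N/NP)\(PP\N))\S

S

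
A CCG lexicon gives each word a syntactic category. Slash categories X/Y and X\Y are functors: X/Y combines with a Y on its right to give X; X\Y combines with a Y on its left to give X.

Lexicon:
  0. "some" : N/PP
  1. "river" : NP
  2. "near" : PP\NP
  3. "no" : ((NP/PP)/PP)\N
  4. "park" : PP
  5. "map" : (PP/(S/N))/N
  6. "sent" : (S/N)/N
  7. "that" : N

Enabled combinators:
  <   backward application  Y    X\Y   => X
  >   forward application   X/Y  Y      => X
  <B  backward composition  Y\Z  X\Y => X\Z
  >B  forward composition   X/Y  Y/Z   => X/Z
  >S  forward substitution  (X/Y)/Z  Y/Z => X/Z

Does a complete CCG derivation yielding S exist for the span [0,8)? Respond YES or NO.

N/PP NP PP\NP ((NP/PP)/PP)\N PP (PP/(S/N))/N (S/N)/N N
CKY chart[0,8] = {NP}; S ∉ chart

NO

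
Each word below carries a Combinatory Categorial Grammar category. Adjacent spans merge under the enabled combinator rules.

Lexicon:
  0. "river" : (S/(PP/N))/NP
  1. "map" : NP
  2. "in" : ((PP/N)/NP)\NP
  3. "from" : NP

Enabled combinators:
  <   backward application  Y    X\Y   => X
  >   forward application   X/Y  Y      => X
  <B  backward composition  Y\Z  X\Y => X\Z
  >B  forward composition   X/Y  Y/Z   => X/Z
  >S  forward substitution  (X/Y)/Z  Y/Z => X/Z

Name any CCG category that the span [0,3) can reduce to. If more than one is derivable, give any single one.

S/NP

[0,4] S   >
  [0,3] S/NP   >S
    [0,1] "river" : (S/(PP/N))/NP
    [1,3] (PP/N)/NP   <
      [1,2] "map" : NP
      [2,3] "in" : ((PP/N)/NP)\NP
  [3,4] "from" : NP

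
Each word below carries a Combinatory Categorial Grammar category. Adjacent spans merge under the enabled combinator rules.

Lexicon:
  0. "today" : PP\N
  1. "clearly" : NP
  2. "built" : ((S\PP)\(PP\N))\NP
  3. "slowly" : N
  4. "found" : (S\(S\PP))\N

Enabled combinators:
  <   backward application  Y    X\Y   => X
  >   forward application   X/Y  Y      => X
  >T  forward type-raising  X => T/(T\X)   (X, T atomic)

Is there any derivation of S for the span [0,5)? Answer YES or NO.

YES

[0,5] S   <
  [0,3] S\PP   <
    [0,1] "today" : PP\N
    [1,3] (S\PP)\(PP\N)   <
      [1,2] "clearly" : NP
      [2,3] "built" : ((S\PP)\(PP\N))\NP
  [3,5] S\(S\PP)   <
    [3,4] "slowly" : N
    [4,5] "found" : (S\(S\PP))\N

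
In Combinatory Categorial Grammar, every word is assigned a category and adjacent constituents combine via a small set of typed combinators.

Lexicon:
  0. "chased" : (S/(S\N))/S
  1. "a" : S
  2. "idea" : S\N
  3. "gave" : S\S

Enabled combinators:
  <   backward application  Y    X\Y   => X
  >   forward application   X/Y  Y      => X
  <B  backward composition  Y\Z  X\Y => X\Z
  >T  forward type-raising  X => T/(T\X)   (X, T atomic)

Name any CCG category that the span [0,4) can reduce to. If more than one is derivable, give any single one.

S

[0,4] S   >
  [0,2] S/(S\N)   >
    [0,1] "chased" : (S/(S\N))/S
    [1,2] "a" : S
  [2,4] S\N   <B
    [2,3] "idea" : S\N
    [3,4] "gave" : S\S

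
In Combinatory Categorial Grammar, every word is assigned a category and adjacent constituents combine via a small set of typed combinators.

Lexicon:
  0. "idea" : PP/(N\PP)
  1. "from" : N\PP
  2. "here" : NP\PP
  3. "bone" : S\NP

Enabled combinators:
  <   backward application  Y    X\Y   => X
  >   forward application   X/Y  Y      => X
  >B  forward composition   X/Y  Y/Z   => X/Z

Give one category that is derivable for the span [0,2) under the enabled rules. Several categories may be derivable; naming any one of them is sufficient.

PP

[0,4] S   <
  [0,3] NP   <
    [0,2] PP   >
      [0,1] "idea" : PP/(N\PP)
      [1,2] "from" : N\PP
    [2,3] "here" : NP\PP
  [3,4] "bone" : S\NP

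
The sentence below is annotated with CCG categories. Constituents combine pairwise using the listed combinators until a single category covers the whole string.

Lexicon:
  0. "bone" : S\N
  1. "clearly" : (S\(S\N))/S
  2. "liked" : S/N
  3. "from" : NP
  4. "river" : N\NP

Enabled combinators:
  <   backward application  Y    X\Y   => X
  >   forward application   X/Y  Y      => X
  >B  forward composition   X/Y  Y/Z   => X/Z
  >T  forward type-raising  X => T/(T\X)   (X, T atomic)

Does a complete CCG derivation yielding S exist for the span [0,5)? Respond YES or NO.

[0,5] S   <
  [0,1] "bone" : S\N
  [1,5] S\(S\N)   >
    [1,2] "clearly" : (S\(S\N))/S
    [2,5] S   >
      [2,3] "liked" : S/N
      [3,5] N   <
        [3,4] "from" : NP
        [4,5] "river" : N\NP

YES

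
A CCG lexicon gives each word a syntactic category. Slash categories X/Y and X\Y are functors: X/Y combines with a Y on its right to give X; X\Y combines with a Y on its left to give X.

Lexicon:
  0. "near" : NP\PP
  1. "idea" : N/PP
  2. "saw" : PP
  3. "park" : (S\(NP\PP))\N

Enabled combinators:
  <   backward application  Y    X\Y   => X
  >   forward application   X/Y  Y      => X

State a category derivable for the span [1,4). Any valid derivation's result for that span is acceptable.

[0,4] S   <
  [0,1] "near" : NP\PP
  [1,4] S\(NP\PP)   <
    [1,3] N   >
      [1,2] "idea" : N/PP
      [2,3] "saw" : PP
    [3,4] "park" : (S\(NP\PP))\N

S\(NP\PP)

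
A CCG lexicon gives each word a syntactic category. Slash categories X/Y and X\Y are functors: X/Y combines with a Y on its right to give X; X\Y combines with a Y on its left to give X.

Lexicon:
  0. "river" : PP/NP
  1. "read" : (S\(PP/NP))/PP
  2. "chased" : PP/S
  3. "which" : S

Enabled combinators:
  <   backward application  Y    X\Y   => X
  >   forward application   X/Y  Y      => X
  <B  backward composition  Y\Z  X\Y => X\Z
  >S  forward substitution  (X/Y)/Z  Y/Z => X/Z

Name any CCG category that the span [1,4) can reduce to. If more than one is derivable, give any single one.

S\(PP/NP)

[0,4] S   <
  [0,1] "river" : PP/NP
  [1,4] S\(PP/NP)   >
    [1,2] "read" : (S\(PP/NP))/PP
    [2,4] PP   >
      [2,3] "chased" : PP/S
      [3,4] "which" : S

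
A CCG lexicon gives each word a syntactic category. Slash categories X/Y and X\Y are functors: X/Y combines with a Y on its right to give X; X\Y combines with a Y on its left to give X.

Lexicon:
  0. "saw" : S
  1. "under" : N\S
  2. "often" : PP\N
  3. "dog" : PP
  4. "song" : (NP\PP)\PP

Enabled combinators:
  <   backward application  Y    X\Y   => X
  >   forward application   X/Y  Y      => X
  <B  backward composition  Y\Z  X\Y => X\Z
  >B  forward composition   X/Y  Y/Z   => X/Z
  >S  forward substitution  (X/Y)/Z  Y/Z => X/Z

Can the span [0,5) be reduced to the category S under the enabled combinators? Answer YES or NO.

NO

S N\S PP\N PP (NP\PP)\PP
CKY chart[0,5] = {NP}; S ∉ chart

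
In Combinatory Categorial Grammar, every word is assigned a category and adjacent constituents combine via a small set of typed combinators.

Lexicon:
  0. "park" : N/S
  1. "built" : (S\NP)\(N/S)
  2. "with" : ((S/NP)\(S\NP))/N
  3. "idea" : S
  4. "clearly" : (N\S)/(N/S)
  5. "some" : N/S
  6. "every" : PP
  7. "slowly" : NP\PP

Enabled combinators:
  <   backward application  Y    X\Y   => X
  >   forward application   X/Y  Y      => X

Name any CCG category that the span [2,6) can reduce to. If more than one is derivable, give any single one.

[0,8] S   >
  [0,6] S/NP   <
    [0,2] S\NP   <
      [0,1] "park" : N/S
      [1,2] "built" : (S\NP)\(N/S)
    [2,6] (S/NP)\(S\NP)   >
      [2,3] "with" : ((S/NP)\(S\NP))/N
      [3,6] N   <
        [3,4] "idea" : S
        [4,6] N\S   >
          [4,5] "clearly" : (N\S)/(N/S)
          [5,6] "some" : N/S
  [6,8] NP   <
    [6,7] "every" : PP
    [7,8] "slowly" : NP\PP

(S/NP)\(S\NP)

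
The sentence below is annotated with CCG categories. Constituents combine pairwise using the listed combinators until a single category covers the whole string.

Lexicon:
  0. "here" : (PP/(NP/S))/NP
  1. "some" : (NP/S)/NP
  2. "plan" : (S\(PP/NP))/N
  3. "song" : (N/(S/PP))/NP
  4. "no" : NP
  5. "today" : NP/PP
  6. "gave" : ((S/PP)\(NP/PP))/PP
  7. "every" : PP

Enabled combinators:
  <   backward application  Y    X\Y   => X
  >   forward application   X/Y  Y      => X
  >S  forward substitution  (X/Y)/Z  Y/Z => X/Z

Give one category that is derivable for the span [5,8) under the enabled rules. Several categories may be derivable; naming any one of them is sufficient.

S/PP

[0,8] S   <
  [0,2] PP/NP   >S
    [0,1] "here" : (PP/(NP/S))/NP
    [1,2] "some" : (NP/S)/NP
  [2,8] S\(PP/NP)   >
    [2,3] "plan" : (S\(PP/NP))/N
    [3,8] N   >
      [3,5] N/(S/PP)   >
        [3,4] "song" : (N/(S/PP))/NP
        [4,5] "no" : NP
      [5,8] S/PP   <
        [5,6] "today" : NP/PP
        [6,8] (S/PP)\(NP/PP)   >
          [6,7] "gave" : ((S/PP)\(NP/PP))/PP
          [7,8] "every" : PP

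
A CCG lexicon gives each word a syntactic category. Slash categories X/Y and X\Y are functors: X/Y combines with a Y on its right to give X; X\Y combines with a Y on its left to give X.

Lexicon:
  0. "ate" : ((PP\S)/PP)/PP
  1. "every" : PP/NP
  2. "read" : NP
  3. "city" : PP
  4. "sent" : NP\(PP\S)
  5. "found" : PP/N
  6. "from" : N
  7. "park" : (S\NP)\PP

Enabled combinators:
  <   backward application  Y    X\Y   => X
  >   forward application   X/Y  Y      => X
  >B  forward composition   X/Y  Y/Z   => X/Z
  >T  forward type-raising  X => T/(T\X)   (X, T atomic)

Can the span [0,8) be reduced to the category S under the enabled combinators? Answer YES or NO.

[0,8] S   <
  [0,5] NP   <
    [0,4] PP\S   >
      [0,3] (PP\S)/PP   >
        [0,1] "ate" : ((PP\S)/PP)/PP
        [1,3] PP   >
          [1,2] "every" : PP/NP
          [2,3] "read" : NP
      [3,4] "city" : PP
    [4,5] "sent" : NP\(PP\S)
  [5,8] S\NP   <
    [5,7] PP   >
      [5,6] "found" : PP/N
      [6,7] "from" : N
    [7,8] "park" : (S\NP)\PP

YES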